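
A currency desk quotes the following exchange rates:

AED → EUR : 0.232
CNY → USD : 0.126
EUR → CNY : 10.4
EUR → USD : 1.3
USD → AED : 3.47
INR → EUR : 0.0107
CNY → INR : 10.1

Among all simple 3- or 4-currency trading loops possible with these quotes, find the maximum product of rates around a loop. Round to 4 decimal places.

INR→EUR→CNY→INR: 0.0107 × 10.4 × 10.1 = 1.12393
CNY→USD→AED→EUR→CNY: 0.126 × 3.47 × 0.232 × 10.4 = 1.05492
EUR→USD→AED→EUR: 1.3 × 3.47 × 0.232 = 1.04655
Maximum is INR→EUR→CNY→INR at 1.1239; arbitrage exists.

1.1239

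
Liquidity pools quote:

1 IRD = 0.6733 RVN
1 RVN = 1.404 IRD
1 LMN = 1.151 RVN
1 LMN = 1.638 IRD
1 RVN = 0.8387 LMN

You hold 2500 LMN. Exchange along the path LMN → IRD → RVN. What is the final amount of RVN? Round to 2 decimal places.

2757.16

2500 LMN × 1.638 = 4095 IRD
4095 IRD × 0.6733 = 2757.1635 RVN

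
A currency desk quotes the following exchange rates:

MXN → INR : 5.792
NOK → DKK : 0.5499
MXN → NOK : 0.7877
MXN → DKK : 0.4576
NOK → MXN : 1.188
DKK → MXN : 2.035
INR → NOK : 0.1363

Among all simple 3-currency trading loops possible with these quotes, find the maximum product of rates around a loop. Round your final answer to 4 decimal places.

0.9379

INR→NOK→MXN→INR: 0.1363 × 1.188 × 5.792 = 0.93787
MXN→NOK→DKK→MXN: 0.7877 × 0.5499 × 2.035 = 0.88147
Maximum is INR→NOK→MXN→INR at 0.9379; no arbitrage — every cycle loses value.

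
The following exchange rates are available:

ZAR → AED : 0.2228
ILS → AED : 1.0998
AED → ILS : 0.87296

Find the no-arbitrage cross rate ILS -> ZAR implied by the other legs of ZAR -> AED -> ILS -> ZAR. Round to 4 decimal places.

5.1415

Known legs of the cycle: 0.2228 × 0.87296 = 0.194495488
For no arbitrage the full-cycle product must be 1, so the missing rate is 1 / 0.194495488 ≈ 5.141507.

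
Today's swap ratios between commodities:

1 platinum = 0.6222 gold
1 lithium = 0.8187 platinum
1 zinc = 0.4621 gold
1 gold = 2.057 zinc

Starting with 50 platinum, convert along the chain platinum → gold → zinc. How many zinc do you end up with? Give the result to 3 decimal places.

63.993

50 platinum × 0.6222 = 31.11 gold
31.11 gold × 2.057 = 63.99327 zinc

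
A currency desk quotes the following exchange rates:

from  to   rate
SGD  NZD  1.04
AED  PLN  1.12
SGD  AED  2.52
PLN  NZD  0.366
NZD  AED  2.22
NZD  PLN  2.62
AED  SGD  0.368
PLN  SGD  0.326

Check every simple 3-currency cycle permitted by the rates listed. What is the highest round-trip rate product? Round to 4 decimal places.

0.9201

PLN→SGD→AED→PLN: 0.326 × 2.52 × 1.12 = 0.92010
PLN→NZD→AED→PLN: 0.366 × 2.22 × 1.12 = 0.91002
PLN→SGD→NZD→PLN: 0.326 × 1.04 × 2.62 = 0.88828
SGD→NZD→AED→SGD: 1.04 × 2.22 × 0.368 = 0.84964
Maximum is PLN→SGD→AED→PLN at 0.9201; no arbitrage — every cycle loses value.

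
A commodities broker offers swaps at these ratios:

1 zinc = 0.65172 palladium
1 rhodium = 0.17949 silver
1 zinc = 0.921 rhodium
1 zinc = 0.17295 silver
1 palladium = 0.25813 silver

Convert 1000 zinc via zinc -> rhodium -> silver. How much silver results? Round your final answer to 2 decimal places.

1000 zinc × 0.921 = 921 rhodium
921 rhodium × 0.17949 = 165.31029 silver

165.31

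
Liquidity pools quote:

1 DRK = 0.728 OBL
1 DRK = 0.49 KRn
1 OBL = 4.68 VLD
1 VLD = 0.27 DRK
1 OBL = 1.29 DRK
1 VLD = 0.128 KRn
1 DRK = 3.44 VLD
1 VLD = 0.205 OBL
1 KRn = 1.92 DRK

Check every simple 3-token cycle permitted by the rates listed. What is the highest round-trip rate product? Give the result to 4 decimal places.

0.9199

DRK→OBL→VLD→DRK: 0.728 × 4.68 × 0.27 = 0.91990
DRK→VLD→OBL→DRK: 3.44 × 0.205 × 1.29 = 0.90971
DRK→VLD→KRn→DRK: 3.44 × 0.128 × 1.92 = 0.84541
Maximum is DRK→OBL→VLD→DRK at 0.9199; no arbitrage — every cycle loses value.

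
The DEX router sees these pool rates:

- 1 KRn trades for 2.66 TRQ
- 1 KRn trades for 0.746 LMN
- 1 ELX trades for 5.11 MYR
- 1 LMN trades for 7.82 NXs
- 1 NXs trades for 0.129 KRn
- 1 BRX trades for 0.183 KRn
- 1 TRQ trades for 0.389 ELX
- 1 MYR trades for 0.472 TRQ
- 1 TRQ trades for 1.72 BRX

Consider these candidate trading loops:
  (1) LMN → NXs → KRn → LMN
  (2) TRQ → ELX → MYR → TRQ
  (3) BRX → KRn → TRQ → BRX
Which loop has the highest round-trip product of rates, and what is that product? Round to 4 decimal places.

0.9382

(1) 7.82 × 0.129 × 0.746 = 0.75255
(2) 0.389 × 5.11 × 0.472 = 0.93824
(3) 0.183 × 2.66 × 1.72 = 0.83726
Highest is cycle (2) at 0.9382 (≤1, no arbitrage).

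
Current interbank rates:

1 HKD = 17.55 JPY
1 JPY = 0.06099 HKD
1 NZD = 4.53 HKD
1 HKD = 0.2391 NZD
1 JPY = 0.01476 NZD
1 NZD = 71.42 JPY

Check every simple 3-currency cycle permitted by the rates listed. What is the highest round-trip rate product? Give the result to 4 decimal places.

1.1734

HKD→JPY→NZD→HKD: 17.55 × 0.01476 × 4.53 = 1.17344
HKD→NZD→JPY→HKD: 0.2391 × 71.42 × 0.06099 = 1.04150
Maximum is HKD→JPY→NZD→HKD at 1.1734; arbitrage exists.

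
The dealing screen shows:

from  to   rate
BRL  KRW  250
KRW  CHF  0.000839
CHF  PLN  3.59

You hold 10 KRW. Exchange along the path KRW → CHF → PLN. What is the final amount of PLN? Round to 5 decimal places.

0.03012

10 KRW × 0.000839 = 0.00839 CHF
0.00839 CHF × 3.59 = 0.0301201 PLN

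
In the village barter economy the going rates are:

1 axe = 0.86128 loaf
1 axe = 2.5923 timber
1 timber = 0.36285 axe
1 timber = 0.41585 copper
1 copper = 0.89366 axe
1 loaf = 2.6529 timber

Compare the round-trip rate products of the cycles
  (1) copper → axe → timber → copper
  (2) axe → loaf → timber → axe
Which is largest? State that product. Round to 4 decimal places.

0.9634

(1) 0.89366 × 2.5923 × 0.41585 = 0.96337
(2) 0.86128 × 2.6529 × 0.36285 = 0.82907
Highest is cycle (1) at 0.9634 (≤1, no arbitrage).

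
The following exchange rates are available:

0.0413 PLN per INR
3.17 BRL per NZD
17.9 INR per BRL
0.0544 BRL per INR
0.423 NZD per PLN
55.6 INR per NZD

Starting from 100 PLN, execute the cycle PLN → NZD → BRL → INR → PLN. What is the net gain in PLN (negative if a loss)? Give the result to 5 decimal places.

-0.87055

100 PLN × 0.423 = 42.3 NZD
42.3 NZD × 3.17 = 134.091 BRL
134.091 BRL × 17.9 = 2400.2289 INR
2400.2289 INR × 0.0413 = 99.12945357 PLN
Net change: 99.12945357 − 100 = -0.87054643 PLN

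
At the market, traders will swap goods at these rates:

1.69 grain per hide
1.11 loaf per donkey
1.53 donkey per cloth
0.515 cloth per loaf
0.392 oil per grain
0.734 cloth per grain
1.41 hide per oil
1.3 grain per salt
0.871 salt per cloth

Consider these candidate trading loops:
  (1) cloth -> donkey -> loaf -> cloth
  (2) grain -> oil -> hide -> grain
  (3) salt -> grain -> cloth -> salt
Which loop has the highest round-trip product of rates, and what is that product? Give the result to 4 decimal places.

0.9341

(1) 1.53 × 1.11 × 0.515 = 0.87462
(2) 0.392 × 1.41 × 1.69 = 0.93410
(3) 1.3 × 0.734 × 0.871 = 0.83111
Highest is cycle (2) at 0.9341 (≤1, no arbitrage).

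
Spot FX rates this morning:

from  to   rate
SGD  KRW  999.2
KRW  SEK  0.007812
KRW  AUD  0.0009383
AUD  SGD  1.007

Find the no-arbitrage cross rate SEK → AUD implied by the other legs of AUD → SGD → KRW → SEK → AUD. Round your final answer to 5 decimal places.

0.12722

Known legs of the cycle: 1.007 × 999.2 × 0.007812 = 7.8603906528
For no arbitrage the full-cycle product must be 1, so the missing rate is 1 / 7.8603906528 ≈ 0.1272201.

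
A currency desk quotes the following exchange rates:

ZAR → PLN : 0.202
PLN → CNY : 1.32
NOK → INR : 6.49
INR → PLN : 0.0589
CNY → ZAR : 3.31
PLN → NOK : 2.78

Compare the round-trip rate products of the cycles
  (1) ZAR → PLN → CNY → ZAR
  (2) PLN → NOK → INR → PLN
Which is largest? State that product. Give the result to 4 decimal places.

1.0627

(1) 0.202 × 1.32 × 3.31 = 0.88258
(2) 2.78 × 6.49 × 0.0589 = 1.06269
Highest is cycle (2) at 1.0627 (>1, arbitrage).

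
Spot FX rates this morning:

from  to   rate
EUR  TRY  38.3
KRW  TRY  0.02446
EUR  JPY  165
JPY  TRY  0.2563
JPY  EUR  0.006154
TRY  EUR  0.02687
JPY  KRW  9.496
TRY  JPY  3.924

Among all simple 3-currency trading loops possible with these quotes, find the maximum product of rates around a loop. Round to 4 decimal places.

JPY→TRY→EUR→JPY: 0.2563 × 0.02687 × 165 = 1.13632
JPY→EUR→TRY→JPY: 0.006154 × 38.3 × 3.924 = 0.92488
JPY→KRW→TRY→JPY: 9.496 × 0.02446 × 3.924 = 0.91144
Maximum is JPY→TRY→EUR→JPY at 1.1363; arbitrage exists.

1.1363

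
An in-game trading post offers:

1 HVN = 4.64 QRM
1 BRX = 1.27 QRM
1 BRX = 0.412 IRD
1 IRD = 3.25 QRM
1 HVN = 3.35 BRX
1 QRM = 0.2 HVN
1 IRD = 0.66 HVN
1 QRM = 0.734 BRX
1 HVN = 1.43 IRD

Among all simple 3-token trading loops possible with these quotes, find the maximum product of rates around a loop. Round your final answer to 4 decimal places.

BRX→IRD→QRM→BRX: 0.412 × 3.25 × 0.734 = 0.98283
HVN→IRD→QRM→HVN: 1.43 × 3.25 × 0.2 = 0.92950
HVN→BRX→IRD→HVN: 3.35 × 0.412 × 0.66 = 0.91093
HVN→BRX→QRM→HVN: 3.35 × 1.27 × 0.2 = 0.85090
Maximum is BRX→IRD→QRM→BRX at 0.9828; no arbitrage — every cycle loses value.

0.9828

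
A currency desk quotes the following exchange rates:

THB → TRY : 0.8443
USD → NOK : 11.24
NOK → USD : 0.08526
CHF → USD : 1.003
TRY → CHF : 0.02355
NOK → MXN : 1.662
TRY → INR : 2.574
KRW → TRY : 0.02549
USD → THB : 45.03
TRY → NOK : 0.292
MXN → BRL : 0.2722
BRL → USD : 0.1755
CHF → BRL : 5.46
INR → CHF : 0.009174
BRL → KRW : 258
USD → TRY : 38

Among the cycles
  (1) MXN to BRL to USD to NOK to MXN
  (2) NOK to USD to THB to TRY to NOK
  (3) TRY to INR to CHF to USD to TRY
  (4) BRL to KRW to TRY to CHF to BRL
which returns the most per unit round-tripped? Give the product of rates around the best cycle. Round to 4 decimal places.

0.9465

(1) 0.2722 × 0.1755 × 11.24 × 1.662 = 0.89241
(2) 0.08526 × 45.03 × 0.8443 × 0.292 = 0.94651
(3) 2.574 × 0.009174 × 1.003 × 38 = 0.90002
(4) 258 × 0.02549 × 0.02355 × 5.46 = 0.84562
Highest is cycle (2) at 0.9465 (≤1, no arbitrage).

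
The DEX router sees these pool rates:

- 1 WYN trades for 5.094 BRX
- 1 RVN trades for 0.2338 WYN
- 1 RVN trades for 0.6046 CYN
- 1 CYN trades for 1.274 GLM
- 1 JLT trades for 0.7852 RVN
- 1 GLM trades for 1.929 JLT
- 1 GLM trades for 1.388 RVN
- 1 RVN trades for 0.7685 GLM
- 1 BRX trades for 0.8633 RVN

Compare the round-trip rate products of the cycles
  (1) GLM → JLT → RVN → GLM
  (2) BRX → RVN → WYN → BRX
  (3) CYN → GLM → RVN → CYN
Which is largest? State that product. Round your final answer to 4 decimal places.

1.1640

(1) 1.929 × 0.7852 × 0.7685 = 1.16401
(2) 0.8633 × 0.2338 × 5.094 = 1.02817
(3) 1.274 × 1.388 × 0.6046 = 1.06912
Highest is cycle (1) at 1.1640 (>1, arbitrage).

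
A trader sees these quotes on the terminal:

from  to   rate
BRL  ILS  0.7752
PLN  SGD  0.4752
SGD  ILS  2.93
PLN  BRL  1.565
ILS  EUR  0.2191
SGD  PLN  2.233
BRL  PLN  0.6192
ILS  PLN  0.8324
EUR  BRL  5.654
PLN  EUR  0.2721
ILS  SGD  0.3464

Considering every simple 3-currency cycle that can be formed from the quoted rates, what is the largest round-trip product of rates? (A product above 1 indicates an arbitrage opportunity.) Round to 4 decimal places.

1.1590

SGD→ILS→PLN→SGD: 2.93 × 0.8324 × 0.4752 = 1.15898
PLN→BRL→ILS→PLN: 1.565 × 0.7752 × 0.8324 = 1.00986
EUR→BRL→ILS→EUR: 5.654 × 0.7752 × 0.2191 = 0.96031
PLN→EUR→BRL→PLN: 0.2721 × 5.654 × 0.6192 = 0.95261
Maximum is SGD→ILS→PLN→SGD at 1.1590; arbitrage exists.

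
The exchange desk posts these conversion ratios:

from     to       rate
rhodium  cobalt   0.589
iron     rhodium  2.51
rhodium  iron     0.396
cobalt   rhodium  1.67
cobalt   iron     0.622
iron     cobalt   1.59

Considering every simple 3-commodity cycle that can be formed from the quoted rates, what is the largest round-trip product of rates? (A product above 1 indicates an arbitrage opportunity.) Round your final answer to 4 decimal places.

cobalt→rhodium→iron→cobalt: 1.67 × 0.396 × 1.59 = 1.05150
cobalt→iron→rhodium→cobalt: 0.622 × 2.51 × 0.589 = 0.91956
Maximum is cobalt→rhodium→iron→cobalt at 1.0515; arbitrage exists.

1.0515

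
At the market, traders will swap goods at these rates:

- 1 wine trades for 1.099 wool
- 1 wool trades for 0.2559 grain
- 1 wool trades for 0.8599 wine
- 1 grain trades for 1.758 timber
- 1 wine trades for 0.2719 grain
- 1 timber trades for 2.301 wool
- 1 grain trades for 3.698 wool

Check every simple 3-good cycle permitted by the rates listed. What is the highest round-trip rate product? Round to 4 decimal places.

timber→wool→grain→timber: 2.301 × 0.2559 × 1.758 = 1.03516
wool→wine→grain→wool: 0.8599 × 0.2719 × 3.698 = 0.86462
Maximum is timber→wool→grain→timber at 1.0352; arbitrage exists.

1.0352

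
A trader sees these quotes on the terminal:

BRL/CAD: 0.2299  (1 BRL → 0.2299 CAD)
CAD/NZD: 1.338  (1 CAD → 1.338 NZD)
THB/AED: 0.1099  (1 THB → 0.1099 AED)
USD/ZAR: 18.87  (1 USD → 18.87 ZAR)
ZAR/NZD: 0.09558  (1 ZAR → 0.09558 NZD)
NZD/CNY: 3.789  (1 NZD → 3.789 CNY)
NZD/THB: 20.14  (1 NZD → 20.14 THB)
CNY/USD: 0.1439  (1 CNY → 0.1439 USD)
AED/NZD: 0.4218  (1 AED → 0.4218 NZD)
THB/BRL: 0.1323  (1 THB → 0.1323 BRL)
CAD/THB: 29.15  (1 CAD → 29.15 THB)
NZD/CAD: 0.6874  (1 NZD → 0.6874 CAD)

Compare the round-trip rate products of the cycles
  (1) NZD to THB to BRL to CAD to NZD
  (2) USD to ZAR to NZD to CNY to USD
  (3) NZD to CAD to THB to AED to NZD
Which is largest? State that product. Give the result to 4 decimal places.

0.9834

(1) 20.14 × 0.1323 × 0.2299 × 1.338 = 0.81962
(2) 18.87 × 0.09558 × 3.789 × 0.1439 = 0.98339
(3) 0.6874 × 29.15 × 0.1099 × 0.4218 = 0.92886
Highest is cycle (2) at 0.9834 (≤1, no arbitrage).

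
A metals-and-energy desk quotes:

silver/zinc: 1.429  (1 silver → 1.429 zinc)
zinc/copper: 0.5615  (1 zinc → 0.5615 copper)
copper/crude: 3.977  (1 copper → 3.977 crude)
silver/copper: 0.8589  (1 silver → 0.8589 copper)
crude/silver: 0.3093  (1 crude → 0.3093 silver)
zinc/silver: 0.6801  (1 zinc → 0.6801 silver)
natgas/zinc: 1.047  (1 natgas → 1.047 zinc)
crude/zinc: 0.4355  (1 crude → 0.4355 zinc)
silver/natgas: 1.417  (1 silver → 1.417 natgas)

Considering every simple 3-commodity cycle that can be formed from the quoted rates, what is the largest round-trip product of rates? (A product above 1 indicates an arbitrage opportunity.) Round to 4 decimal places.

silver→copper→crude→silver: 0.8589 × 3.977 × 0.3093 = 1.05652
natgas→zinc→silver→natgas: 1.047 × 0.6801 × 1.417 = 1.00900
copper→crude→zinc→copper: 3.977 × 0.4355 × 0.5615 = 0.97251
Maximum is silver→copper→crude→silver at 1.0565; arbitrage exists.

1.0565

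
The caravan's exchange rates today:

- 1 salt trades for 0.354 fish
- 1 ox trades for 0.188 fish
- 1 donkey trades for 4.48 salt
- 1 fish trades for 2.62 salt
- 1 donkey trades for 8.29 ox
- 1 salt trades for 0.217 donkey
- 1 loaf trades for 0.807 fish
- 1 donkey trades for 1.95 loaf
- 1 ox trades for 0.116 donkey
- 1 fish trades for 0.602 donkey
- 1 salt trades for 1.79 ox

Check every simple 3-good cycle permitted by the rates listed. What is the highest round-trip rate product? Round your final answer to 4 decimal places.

donkey→salt→fish→donkey: 4.48 × 0.354 × 0.602 = 0.95472
donkey→loaf→fish→donkey: 1.95 × 0.807 × 0.602 = 0.94734
ox→fish→donkey→ox: 0.188 × 0.602 × 8.29 = 0.93823
ox→donkey→salt→ox: 0.116 × 4.48 × 1.79 = 0.93023
ox→fish→salt→ox: 0.188 × 2.62 × 1.79 = 0.88168
Maximum is donkey→salt→fish→donkey at 0.9547; no arbitrage — every cycle loses value.

0.9547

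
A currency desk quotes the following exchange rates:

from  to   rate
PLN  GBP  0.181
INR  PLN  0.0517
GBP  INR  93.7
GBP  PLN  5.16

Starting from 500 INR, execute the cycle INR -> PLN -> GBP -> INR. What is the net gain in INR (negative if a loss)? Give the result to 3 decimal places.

-61.592

500 INR × 0.0517 = 25.85 PLN
25.85 PLN × 0.181 = 4.67885 GBP
4.67885 GBP × 93.7 = 438.408245 INR
Net change: 438.408245 − 500 = -61.591755 INR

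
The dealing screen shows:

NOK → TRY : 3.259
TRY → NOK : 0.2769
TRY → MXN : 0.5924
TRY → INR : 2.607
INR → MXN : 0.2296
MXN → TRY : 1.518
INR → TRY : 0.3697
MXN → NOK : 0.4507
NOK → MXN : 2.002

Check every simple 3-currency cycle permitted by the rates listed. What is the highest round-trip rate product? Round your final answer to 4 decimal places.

0.9086

TRY→INR→MXN→TRY: 2.607 × 0.2296 × 1.518 = 0.90863
TRY→MXN→NOK→TRY: 0.5924 × 0.4507 × 3.259 = 0.87014
TRY→NOK→MXN→TRY: 0.2769 × 2.002 × 1.518 = 0.84151
Maximum is TRY→INR→MXN→TRY at 0.9086; no arbitrage — every cycle loses value.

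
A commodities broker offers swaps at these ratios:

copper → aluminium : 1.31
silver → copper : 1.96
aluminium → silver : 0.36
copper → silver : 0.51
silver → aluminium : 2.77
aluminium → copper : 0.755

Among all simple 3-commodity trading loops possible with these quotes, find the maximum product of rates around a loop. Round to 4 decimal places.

silver→aluminium→copper→silver: 2.77 × 0.755 × 0.51 = 1.06659
silver→copper→aluminium→silver: 1.96 × 1.31 × 0.36 = 0.92434
Maximum is silver→aluminium→copper→silver at 1.0666; arbitrage exists.

1.0666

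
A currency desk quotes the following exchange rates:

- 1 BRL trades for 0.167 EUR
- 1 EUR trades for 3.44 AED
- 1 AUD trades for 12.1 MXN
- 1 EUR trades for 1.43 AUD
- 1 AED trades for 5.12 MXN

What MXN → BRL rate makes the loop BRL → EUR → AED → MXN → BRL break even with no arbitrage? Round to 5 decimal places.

0.33998

Known legs of the cycle: 0.167 × 3.44 × 5.12 = 2.9413376
For no arbitrage the full-cycle product must be 1, so the missing rate is 1 / 2.9413376 ≈ 0.3399814.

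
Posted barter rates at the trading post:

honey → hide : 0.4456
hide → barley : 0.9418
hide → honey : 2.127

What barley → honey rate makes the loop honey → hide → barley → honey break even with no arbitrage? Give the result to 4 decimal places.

2.3828

Known legs of the cycle: 0.4456 × 0.9418 = 0.41966608
For no arbitrage the full-cycle product must be 1, so the missing rate is 1 / 0.41966608 ≈ 2.382847.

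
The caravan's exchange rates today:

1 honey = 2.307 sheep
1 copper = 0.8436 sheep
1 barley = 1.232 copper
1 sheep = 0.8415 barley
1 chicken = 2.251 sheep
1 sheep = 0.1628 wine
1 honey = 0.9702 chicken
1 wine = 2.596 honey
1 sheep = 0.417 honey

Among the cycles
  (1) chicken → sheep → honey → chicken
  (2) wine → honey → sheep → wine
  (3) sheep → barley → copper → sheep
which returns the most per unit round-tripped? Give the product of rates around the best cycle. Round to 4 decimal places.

(1) 2.251 × 0.417 × 0.9702 = 0.91069
(2) 2.596 × 2.307 × 0.1628 = 0.97500
(3) 0.8415 × 1.232 × 0.8436 = 0.87458
Highest is cycle (2) at 0.9750 (≤1, no arbitrage).

0.9750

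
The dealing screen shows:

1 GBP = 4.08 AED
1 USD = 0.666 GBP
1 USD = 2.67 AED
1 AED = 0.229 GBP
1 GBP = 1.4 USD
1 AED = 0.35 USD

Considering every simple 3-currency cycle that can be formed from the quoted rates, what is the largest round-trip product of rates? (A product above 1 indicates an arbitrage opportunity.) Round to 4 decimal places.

AED→USD→GBP→AED: 0.35 × 0.666 × 4.08 = 0.95105
AED→GBP→USD→AED: 0.229 × 1.4 × 2.67 = 0.85600
Maximum is AED→USD→GBP→AED at 0.9510; no arbitrage — every cycle loses value.

0.9510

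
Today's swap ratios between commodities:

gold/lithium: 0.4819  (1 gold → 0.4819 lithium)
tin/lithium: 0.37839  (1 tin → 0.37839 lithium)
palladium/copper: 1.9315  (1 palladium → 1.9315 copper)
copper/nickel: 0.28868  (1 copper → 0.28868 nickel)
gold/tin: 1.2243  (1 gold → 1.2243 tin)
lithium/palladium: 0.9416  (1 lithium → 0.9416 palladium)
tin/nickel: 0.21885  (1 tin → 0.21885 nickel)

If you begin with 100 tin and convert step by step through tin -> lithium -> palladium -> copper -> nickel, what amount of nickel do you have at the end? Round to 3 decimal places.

19.866

100 tin × 0.37839 = 37.839 lithium
37.839 lithium × 0.9416 = 35.6292024 palladium
35.6292024 palladium × 1.9315 = 68.8178044356 copper
68.8178044356 copper × 0.28868 = 19.866323784469008 nickel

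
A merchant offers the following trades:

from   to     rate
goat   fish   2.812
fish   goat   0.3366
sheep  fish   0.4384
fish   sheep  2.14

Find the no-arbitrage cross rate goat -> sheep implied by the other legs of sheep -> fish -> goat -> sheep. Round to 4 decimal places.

6.7767

Known legs of the cycle: 0.4384 × 0.3366 = 0.14756544
For no arbitrage the full-cycle product must be 1, so the missing rate is 1 / 0.14756544 ≈ 6.776654.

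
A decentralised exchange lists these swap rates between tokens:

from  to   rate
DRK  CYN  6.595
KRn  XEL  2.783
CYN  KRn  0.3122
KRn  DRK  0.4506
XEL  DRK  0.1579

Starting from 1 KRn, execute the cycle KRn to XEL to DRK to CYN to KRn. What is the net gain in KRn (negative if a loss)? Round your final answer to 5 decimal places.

-0.09522

1 KRn × 2.783 = 2.783 XEL
2.783 XEL × 0.1579 = 0.4394357 DRK
0.4394357 DRK × 6.595 = 2.8980784415 CYN
2.8980784415 CYN × 0.3122 = 0.9047800894363 KRn
Net change: 0.9047800894363 − 1 = -0.0952199105637 KRn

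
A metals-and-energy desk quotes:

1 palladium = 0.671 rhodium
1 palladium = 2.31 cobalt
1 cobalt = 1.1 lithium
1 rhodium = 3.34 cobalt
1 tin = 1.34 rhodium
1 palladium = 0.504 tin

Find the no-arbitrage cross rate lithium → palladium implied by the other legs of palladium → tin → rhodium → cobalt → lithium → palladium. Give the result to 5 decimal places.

Known legs of the cycle: 0.504 × 1.34 × 3.34 × 1.1 = 2.48127264
For no arbitrage the full-cycle product must be 1, so the missing rate is 1 / 2.48127264 ≈ 0.4030190.

0.40302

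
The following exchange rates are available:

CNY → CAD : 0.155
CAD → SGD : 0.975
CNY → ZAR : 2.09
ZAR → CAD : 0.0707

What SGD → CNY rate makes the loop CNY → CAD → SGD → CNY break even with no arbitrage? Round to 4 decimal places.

Known legs of the cycle: 0.155 × 0.975 = 0.151125
For no arbitrage the full-cycle product must be 1, so the missing rate is 1 / 0.151125 ≈ 6.617039.

6.6170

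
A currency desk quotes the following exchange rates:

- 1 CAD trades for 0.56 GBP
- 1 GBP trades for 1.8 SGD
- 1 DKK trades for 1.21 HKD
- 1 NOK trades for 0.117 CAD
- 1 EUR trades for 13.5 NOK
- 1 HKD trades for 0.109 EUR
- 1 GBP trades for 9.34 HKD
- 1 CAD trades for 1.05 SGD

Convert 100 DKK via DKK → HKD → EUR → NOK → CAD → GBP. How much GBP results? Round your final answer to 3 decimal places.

100 DKK × 1.21 = 121 HKD
121 HKD × 0.109 = 13.189 EUR
13.189 EUR × 13.5 = 178.0515 NOK
178.0515 NOK × 0.117 = 20.8320255 CAD
20.8320255 CAD × 0.56 = 11.66593428 GBP

11.666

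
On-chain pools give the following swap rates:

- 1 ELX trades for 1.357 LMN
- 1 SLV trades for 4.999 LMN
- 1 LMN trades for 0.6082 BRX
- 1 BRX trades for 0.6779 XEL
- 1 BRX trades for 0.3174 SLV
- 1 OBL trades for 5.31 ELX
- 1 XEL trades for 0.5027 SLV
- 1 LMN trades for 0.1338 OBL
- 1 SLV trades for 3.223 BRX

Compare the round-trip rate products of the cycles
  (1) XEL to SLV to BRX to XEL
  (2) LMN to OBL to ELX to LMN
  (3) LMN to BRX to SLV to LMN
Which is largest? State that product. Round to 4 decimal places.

1.0983

(1) 0.5027 × 3.223 × 0.6779 = 1.09834
(2) 0.1338 × 5.31 × 1.357 = 0.96412
(3) 0.6082 × 0.3174 × 4.999 = 0.96502
Highest is cycle (1) at 1.0983 (>1, arbitrage).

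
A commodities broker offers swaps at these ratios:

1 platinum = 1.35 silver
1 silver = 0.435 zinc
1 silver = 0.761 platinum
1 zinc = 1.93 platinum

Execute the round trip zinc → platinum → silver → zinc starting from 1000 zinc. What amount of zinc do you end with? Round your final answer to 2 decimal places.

1133.39

1000 zinc × 1.93 = 1930 platinum
1930 platinum × 1.35 = 2605.5 silver
2605.5 silver × 0.435 = 1133.3925 zinc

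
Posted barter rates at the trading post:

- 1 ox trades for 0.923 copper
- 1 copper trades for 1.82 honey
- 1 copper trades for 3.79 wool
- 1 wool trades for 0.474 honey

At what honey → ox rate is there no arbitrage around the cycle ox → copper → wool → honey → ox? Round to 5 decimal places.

Known legs of the cycle: 0.923 × 3.79 × 0.474 = 1.65813258
For no arbitrage the full-cycle product must be 1, so the missing rate is 1 / 1.65813258 ≈ 0.6030881.

0.60309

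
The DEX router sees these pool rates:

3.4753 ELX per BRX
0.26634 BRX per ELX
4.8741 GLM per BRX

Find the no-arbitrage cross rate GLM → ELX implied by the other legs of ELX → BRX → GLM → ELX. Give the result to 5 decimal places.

Known legs of the cycle: 0.26634 × 4.8741 = 1.298167794
For no arbitrage the full-cycle product must be 1, so the missing rate is 1 / 1.298167794 ≈ 0.7703164.

0.77032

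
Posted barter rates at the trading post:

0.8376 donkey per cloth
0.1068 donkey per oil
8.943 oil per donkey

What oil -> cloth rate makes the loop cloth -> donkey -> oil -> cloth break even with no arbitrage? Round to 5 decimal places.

0.13350

Known legs of the cycle: 0.8376 × 8.943 = 7.4906568
For no arbitrage the full-cycle product must be 1, so the missing rate is 1 / 7.4906568 ≈ 0.1334996.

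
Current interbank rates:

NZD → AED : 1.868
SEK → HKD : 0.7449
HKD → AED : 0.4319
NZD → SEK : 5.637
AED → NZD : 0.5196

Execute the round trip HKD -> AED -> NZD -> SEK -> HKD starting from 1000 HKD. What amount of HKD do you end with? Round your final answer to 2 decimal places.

1000 HKD × 0.4319 = 431.9 AED
431.9 AED × 0.5196 = 224.41524 NZD
224.41524 NZD × 5.637 = 1265.02870788 SEK
1265.02870788 SEK × 0.7449 = 942.319884499812 HKD

942.32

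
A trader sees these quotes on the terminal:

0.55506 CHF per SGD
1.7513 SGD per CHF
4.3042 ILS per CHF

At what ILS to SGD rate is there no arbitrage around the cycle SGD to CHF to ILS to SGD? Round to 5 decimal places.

0.41857

Known legs of the cycle: 0.55506 × 4.3042 = 2.389089252
For no arbitrage the full-cycle product must be 1, so the missing rate is 1 / 2.389089252 ≈ 0.4185695.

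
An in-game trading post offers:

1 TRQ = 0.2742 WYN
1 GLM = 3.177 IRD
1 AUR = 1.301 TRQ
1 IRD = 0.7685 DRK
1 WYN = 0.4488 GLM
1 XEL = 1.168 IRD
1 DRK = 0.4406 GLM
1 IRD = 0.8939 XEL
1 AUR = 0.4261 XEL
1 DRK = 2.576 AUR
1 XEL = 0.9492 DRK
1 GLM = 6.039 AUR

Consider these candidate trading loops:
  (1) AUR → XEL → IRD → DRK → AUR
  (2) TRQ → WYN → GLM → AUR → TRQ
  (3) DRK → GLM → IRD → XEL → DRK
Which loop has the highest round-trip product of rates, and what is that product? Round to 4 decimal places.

(1) 0.4261 × 1.168 × 0.7685 × 2.576 = 0.98524
(2) 0.2742 × 0.4488 × 6.039 × 1.301 = 0.96686
(3) 0.4406 × 3.177 × 0.8939 × 0.9492 = 1.18770
Highest is cycle (3) at 1.1877 (>1, arbitrage).

1.1877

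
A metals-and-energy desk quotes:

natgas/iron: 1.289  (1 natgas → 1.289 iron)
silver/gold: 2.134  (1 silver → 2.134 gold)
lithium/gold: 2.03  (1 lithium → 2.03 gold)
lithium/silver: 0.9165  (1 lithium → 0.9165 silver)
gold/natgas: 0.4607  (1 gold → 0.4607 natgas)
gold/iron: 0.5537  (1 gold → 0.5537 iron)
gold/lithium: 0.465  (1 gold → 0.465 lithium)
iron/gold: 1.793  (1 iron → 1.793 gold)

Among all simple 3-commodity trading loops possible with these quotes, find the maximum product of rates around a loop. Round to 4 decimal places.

natgas→iron→gold→natgas: 1.289 × 1.793 × 0.4607 = 1.06476
silver→gold→lithium→silver: 2.134 × 0.465 × 0.9165 = 0.90945
Maximum is natgas→iron→gold→natgas at 1.0648; arbitrage exists.

1.0648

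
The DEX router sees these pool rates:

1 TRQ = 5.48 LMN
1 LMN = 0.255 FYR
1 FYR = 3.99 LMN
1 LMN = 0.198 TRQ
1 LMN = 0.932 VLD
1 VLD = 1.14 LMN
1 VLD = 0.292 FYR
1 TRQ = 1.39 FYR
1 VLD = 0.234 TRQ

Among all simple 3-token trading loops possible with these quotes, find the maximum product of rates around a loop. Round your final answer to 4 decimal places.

1.1951

VLD→TRQ→LMN→VLD: 0.234 × 5.48 × 0.932 = 1.19512
TRQ→FYR→LMN→TRQ: 1.39 × 3.99 × 0.198 = 1.09813
VLD→FYR→LMN→VLD: 0.292 × 3.99 × 0.932 = 1.08585
Maximum is VLD→TRQ→LMN→VLD at 1.1951; arbitrage exists.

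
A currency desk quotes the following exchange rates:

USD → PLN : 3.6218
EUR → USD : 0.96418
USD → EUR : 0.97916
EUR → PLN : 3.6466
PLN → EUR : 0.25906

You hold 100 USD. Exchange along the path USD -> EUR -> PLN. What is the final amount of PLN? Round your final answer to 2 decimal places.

357.06

100 USD × 0.97916 = 97.916 EUR
97.916 EUR × 3.6466 = 357.0604856 PLN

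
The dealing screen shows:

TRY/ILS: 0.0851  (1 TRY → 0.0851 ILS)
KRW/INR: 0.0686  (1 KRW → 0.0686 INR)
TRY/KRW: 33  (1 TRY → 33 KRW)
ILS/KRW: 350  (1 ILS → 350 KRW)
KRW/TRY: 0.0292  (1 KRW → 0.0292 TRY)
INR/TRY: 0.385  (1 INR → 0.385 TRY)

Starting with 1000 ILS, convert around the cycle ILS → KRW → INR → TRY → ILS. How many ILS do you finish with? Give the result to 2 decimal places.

786.65

1000 ILS × 350 = 350000 KRW
350000 KRW × 0.0686 = 24010 INR
24010 INR × 0.385 = 9243.85 TRY
9243.85 TRY × 0.0851 = 786.651635 ILS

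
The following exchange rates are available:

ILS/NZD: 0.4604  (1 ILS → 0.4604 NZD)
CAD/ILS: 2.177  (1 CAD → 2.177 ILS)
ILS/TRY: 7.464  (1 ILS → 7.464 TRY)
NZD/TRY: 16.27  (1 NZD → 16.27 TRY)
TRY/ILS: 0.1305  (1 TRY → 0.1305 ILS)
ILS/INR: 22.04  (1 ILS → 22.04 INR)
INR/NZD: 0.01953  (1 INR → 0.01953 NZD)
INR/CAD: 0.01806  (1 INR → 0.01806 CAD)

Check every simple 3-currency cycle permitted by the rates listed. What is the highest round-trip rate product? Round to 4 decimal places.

0.9775

ILS→NZD→TRY→ILS: 0.4604 × 16.27 × 0.1305 = 0.97754
INR→CAD→ILS→INR: 0.01806 × 2.177 × 22.04 = 0.86654
Maximum is ILS→NZD→TRY→ILS at 0.9775; no arbitrage — every cycle loses value.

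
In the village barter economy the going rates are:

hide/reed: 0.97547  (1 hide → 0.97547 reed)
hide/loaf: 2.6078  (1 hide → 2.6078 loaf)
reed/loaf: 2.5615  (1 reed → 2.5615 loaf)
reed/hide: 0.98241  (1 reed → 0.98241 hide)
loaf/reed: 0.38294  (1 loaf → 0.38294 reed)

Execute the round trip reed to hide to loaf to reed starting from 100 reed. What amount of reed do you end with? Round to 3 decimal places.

98.107

100 reed × 0.98241 = 98.241 hide
98.241 hide × 2.6078 = 256.1928798 loaf
256.1928798 loaf × 0.38294 = 98.106501390612 reed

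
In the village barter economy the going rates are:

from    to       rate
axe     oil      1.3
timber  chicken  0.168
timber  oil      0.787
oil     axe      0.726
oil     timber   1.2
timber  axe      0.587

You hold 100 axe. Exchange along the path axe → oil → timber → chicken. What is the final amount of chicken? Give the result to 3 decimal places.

26.208

100 axe × 1.3 = 130 oil
130 oil × 1.2 = 156 timber
156 timber × 0.168 = 26.208 chicken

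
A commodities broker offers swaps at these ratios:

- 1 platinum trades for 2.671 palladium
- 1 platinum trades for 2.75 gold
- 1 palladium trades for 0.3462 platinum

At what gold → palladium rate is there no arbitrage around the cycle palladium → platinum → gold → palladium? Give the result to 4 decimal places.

1.0504

Known legs of the cycle: 0.3462 × 2.75 = 0.95205
For no arbitrage the full-cycle product must be 1, so the missing rate is 1 / 0.95205 ≈ 1.050365.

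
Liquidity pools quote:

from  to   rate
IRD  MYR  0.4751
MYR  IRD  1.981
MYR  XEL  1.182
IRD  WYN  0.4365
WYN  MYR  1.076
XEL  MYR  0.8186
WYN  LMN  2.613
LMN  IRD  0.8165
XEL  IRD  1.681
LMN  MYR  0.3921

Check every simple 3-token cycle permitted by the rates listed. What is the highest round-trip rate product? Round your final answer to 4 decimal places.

0.9440

MYR→XEL→IRD→MYR: 1.182 × 1.681 × 0.4751 = 0.94400
IRD→WYN→LMN→IRD: 0.4365 × 2.613 × 0.8165 = 0.93128
MYR→IRD→WYN→MYR: 1.981 × 0.4365 × 1.076 = 0.93042
Maximum is MYR→XEL→IRD→MYR at 0.9440; no arbitrage — every cycle loses value.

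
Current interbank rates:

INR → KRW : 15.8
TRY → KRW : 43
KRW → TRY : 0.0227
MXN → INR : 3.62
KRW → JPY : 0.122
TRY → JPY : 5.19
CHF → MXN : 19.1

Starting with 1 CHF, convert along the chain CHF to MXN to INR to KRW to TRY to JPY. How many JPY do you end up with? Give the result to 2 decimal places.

128.70

1 CHF × 19.1 = 19.1 MXN
19.1 MXN × 3.62 = 69.142 INR
69.142 INR × 15.8 = 1092.4436 KRW
1092.4436 KRW × 0.0227 = 24.79846972 TRY
24.79846972 TRY × 5.19 = 128.7040578468 JPY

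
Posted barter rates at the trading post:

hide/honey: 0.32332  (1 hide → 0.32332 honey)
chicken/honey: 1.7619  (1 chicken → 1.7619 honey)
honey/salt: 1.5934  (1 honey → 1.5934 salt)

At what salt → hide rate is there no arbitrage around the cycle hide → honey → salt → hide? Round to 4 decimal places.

1.9411

Known legs of the cycle: 0.32332 × 1.5934 = 0.515178088
For no arbitrage the full-cycle product must be 1, so the missing rate is 1 / 0.515178088 ≈ 1.941076.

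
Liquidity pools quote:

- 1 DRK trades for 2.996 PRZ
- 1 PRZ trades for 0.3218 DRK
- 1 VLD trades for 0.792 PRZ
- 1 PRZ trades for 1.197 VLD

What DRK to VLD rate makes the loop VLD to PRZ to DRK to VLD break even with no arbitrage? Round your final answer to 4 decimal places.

Known legs of the cycle: 0.792 × 0.3218 = 0.2548656
For no arbitrage the full-cycle product must be 1, so the missing rate is 1 / 0.2548656 ≈ 3.923637.

3.9236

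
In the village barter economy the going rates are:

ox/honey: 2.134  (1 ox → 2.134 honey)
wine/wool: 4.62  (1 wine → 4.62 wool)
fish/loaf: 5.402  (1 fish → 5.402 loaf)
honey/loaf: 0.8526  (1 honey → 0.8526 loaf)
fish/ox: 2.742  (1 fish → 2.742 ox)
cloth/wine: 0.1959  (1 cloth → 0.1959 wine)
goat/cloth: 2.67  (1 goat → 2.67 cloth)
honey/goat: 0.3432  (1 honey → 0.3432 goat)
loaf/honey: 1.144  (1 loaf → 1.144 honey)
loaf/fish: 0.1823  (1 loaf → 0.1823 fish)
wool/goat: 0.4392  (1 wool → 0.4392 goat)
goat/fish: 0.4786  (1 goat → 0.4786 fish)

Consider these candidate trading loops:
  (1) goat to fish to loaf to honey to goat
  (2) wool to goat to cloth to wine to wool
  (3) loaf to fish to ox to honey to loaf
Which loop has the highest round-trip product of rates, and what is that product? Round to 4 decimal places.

(1) 0.4786 × 5.402 × 1.144 × 0.3432 = 1.01508
(2) 0.4392 × 2.67 × 0.1959 × 4.62 = 1.06133
(3) 0.1823 × 2.742 × 2.134 × 0.8526 = 0.90948
Highest is cycle (2) at 1.0613 (>1, arbitrage).

1.0613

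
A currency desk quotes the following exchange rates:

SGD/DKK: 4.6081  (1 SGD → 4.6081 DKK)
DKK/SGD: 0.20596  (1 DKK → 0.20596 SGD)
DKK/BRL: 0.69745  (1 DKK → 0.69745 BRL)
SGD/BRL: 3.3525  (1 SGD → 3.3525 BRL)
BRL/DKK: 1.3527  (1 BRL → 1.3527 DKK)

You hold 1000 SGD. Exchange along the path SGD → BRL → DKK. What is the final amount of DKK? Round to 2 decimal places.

1000 SGD × 3.3525 = 3352.5 BRL
3352.5 BRL × 1.3527 = 4534.92675 DKK

4534.93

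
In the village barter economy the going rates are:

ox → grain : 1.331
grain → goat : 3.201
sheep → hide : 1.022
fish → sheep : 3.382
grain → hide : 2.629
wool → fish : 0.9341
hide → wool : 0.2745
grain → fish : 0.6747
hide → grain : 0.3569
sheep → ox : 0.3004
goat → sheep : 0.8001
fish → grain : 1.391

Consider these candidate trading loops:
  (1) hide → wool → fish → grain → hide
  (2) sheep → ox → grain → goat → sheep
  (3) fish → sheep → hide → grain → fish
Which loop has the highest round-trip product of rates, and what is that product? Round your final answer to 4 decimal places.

(1) 0.2745 × 0.9341 × 1.391 × 2.629 = 0.93768
(2) 0.3004 × 1.331 × 3.201 × 0.8001 = 1.02402
(3) 3.382 × 1.022 × 0.3569 × 0.6747 = 0.83230
Highest is cycle (2) at 1.0240 (>1, arbitrage).

1.0240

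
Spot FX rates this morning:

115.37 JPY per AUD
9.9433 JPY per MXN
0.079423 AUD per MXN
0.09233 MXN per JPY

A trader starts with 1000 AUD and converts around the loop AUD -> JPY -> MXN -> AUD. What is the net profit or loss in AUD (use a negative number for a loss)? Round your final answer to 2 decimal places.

1000 AUD × 115.37 = 115370 JPY
115370 JPY × 0.09233 = 10652.1121 MXN
10652.1121 MXN × 0.079423 = 846.0226993183 AUD
Net change: 846.0226993183 − 1000 = -153.9773006817 AUD

-153.98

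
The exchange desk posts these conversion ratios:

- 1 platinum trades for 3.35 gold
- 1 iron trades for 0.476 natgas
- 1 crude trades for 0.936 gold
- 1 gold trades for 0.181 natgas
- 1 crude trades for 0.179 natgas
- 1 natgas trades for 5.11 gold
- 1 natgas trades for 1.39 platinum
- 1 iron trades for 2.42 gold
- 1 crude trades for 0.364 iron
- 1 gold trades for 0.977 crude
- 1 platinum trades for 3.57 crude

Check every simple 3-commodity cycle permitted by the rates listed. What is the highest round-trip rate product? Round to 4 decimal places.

0.8937

gold→crude→natgas→gold: 0.977 × 0.179 × 5.11 = 0.89365
platinum→crude→natgas→platinum: 3.57 × 0.179 × 1.39 = 0.88825
gold→crude→iron→gold: 0.977 × 0.364 × 2.42 = 0.86062
gold→natgas→platinum→gold: 0.181 × 1.39 × 3.35 = 0.84283
Maximum is gold→crude→natgas→gold at 0.8937; no arbitrage — every cycle loses value.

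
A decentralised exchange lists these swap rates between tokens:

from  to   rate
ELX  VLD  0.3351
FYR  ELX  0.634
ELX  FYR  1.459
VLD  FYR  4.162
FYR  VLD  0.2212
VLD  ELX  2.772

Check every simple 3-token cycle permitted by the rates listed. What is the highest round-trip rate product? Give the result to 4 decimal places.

0.8946

ELX→FYR→VLD→ELX: 1.459 × 0.2212 × 2.772 = 0.89461
ELX→VLD→FYR→ELX: 0.3351 × 4.162 × 0.634 = 0.88423
Maximum is ELX→FYR→VLD→ELX at 0.8946; no arbitrage — every cycle loses value.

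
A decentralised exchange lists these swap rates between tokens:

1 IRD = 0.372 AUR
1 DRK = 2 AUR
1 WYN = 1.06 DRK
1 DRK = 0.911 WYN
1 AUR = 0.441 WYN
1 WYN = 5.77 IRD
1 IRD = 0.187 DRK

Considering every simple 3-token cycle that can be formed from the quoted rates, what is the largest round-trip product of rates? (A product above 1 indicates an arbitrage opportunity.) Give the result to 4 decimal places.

0.9830

IRD→DRK→WYN→IRD: 0.187 × 0.911 × 5.77 = 0.98296
AUR→WYN→IRD→AUR: 0.441 × 5.77 × 0.372 = 0.94658
AUR→WYN→DRK→AUR: 0.441 × 1.06 × 2 = 0.93492
Maximum is IRD→DRK→WYN→IRD at 0.9830; no arbitrage — every cycle loses value.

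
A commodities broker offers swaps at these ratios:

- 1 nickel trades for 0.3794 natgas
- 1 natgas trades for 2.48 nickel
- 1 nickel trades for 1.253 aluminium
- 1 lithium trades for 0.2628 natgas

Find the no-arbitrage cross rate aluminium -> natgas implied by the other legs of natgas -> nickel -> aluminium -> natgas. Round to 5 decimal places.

Known legs of the cycle: 2.48 × 1.253 = 3.10744
For no arbitrage the full-cycle product must be 1, so the missing rate is 1 / 3.10744 ≈ 0.3218083.

0.32181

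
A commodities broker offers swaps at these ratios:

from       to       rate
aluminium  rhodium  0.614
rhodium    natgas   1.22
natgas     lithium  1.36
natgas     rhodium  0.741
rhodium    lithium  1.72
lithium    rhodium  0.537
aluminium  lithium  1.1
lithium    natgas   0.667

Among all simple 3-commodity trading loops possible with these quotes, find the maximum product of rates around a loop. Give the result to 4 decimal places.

lithium→rhodium→natgas→lithium: 0.537 × 1.22 × 1.36 = 0.89099
lithium→natgas→rhodium→lithium: 0.667 × 0.741 × 1.72 = 0.85010
Maximum is lithium→rhodium→natgas→lithium at 0.8910; no arbitrage — every cycle loses value.

0.8910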